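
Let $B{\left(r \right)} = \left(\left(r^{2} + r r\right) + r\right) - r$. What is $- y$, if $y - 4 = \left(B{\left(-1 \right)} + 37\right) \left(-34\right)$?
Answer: $1322$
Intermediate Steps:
$B{\left(r \right)} = 2 r^{2}$ ($B{\left(r \right)} = \left(\left(r^{2} + r^{2}\right) + r\right) - r = \left(2 r^{2} + r\right) - r = \left(r + 2 r^{2}\right) - r = 2 r^{2}$)
$y = -1322$ ($y = 4 + \left(2 \left(-1\right)^{2} + 37\right) \left(-34\right) = 4 + \left(2 \cdot 1 + 37\right) \left(-34\right) = 4 + \left(2 + 37\right) \left(-34\right) = 4 + 39 \left(-34\right) = 4 - 1326 = -1322$)
$- y = \left(-1\right) \left(-1322\right) = 1322$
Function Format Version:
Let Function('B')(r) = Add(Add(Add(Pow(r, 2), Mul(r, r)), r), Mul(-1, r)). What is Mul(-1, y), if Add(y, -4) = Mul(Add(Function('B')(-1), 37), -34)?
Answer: 1322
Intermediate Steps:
Function('B')(r) = Mul(2, Pow(r, 2)) (Function('B')(r) = Add(Add(Add(Pow(r, 2), Pow(r, 2)), r), Mul(-1, r)) = Add(Add(Mul(2, Pow(r, 2)), r), Mul(-1, r)) = Add(Add(r, Mul(2, Pow(r, 2))), Mul(-1, r)) = Mul(2, Pow(r, 2)))
y = -1322 (y = Add(4, Mul(Add(Mul(2, Pow(-1, 2)), 37), -34)) = Add(4, Mul(Add(Mul(2, 1), 37), -34)) = Add(4, Mul(Add(2, 37), -34)) = Add(4, Mul(39, -34)) = Add(4, -1326) = -1322)
Mul(-1, y) = Mul(-1, -1322) = 1322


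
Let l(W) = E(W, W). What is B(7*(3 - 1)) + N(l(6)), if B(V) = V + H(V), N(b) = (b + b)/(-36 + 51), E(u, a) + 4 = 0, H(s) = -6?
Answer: 112/15 ≈ 7.4667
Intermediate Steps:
E(u, a) = -4 (E(u, a) = -4 + 0 = -4)
l(W) = -4
N(b) = 2*b/15 (N(b) = (2*b)/15 = (2*b)*(1/15) = 2*b/15)
B(V) = -6 + V (B(V) = V - 6 = -6 + V)
B(7*(3 - 1)) + N(l(6)) = (-6 + 7*(3 - 1)) + (2/15)*(-4) = (-6 + 7*2) - 8/15 = (-6 + 14) - 8/15 = 8 - 8/15 = 112/15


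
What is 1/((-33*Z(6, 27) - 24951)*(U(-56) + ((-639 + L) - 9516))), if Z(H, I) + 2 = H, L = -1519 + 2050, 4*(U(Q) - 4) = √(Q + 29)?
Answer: 153920/37140659640441 + 4*I*√3/12380219880147 ≈ 4.1442e-9 + 5.5962e-13*I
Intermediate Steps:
U(Q) = 4 + √(29 + Q)/4 (U(Q) = 4 + √(Q + 29)/4 = 4 + √(29 + Q)/4)
L = 531
Z(H, I) = -2 + H
1/((-33*Z(6, 27) - 24951)*(U(-56) + ((-639 + L) - 9516))) = 1/((-33*(-2 + 6) - 24951)*((4 + √(29 - 56)/4) + ((-639 + 531) - 9516))) = 1/((-33*4 - 24951)*((4 + √(-27)/4) + (-108 - 9516))) = 1/((-132 - 24951)*((4 + (3*I*√3)/4) - 9624)) = 1/(-25083*((4 + 3*I*√3/4) - 9624)) = 1/(-25083*(-9620 + 3*I*√3/4)) = 1/(241298460 - 75249*I*√3/4)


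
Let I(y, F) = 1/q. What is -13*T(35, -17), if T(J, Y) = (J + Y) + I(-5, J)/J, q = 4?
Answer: -32773/140 ≈ -234.09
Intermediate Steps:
I(y, F) = ¼ (I(y, F) = 1/4 = ¼)
T(J, Y) = J + Y + 1/(4*J) (T(J, Y) = (J + Y) + 1/(4*J) = J + Y + 1/(4*J))
-13*T(35, -17) = -13*(35 - 17 + (¼)/35) = -13*(35 - 17 + (¼)*(1/35)) = -13*(35 - 17 + 1/140) = -13*2521/140 = -32773/140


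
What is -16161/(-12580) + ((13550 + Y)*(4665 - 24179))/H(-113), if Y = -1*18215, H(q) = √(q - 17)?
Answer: 16161/12580 - 9103281*I*√130/13 ≈ 1.2847 - 7.9841e+6*I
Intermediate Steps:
H(q) = √(-17 + q)
Y = -18215
-16161/(-12580) + ((13550 + Y)*(4665 - 24179))/H(-113) = -16161/(-12580) + ((13550 - 18215)*(4665 - 24179))/(√(-17 - 113)) = -16161*(-1/12580) + (-4665*(-19514))/(√(-130)) = 16161/12580 + 91032810/((I*√130)) = 16161/12580 + 91032810*(-I*√130/130) = 16161/12580 - 9103281*I*√130/13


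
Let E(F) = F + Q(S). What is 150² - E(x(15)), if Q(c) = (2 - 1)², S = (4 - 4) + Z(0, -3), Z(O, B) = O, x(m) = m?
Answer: 22484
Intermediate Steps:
S = 0 (S = (4 - 4) + 0 = 0 + 0 = 0)
Q(c) = 1 (Q(c) = 1² = 1)
E(F) = 1 + F (E(F) = F + 1 = 1 + F)
150² - E(x(15)) = 150² - (1 + 15) = 22500 - 1*16 = 22500 - 16 = 22484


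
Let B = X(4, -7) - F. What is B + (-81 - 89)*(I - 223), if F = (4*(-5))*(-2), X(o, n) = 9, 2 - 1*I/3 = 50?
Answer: 62359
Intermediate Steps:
I = -144 (I = 6 - 3*50 = 6 - 150 = -144)
F = 40 (F = -20*(-2) = 40)
B = -31 (B = 9 - 1*40 = 9 - 40 = -31)
B + (-81 - 89)*(I - 223) = -31 + (-81 - 89)*(-144 - 223) = -31 - 170*(-367) = -31 + 62390 = 62359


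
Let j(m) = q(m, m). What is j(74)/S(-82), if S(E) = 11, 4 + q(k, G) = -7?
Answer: -1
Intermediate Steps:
q(k, G) = -11 (q(k, G) = -4 - 7 = -11)
j(m) = -11
j(74)/S(-82) = -11/11 = -11*1/11 = -1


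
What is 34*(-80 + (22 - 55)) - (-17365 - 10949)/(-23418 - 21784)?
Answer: -86847199/22601 ≈ -3842.6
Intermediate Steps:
34*(-80 + (22 - 55)) - (-17365 - 10949)/(-23418 - 21784) = 34*(-80 - 33) - (-28314)/(-45202) = 34*(-113) - (-28314)*(-1)/45202 = -3842 - 1*14157/22601 = -3842 - 14157/22601 = -86847199/22601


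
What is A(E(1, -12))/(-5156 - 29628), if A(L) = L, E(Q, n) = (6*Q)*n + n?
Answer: 21/8696 ≈ 0.0024149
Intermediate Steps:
E(Q, n) = n + 6*Q*n (E(Q, n) = 6*Q*n + n = n + 6*Q*n)
A(E(1, -12))/(-5156 - 29628) = (-12*(1 + 6*1))/(-5156 - 29628) = -12*(1 + 6)/(-34784) = -12*7*(-1/34784) = -84*(-1/34784) = 21/8696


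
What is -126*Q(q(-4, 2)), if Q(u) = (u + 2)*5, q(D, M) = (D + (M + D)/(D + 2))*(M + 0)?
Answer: 2520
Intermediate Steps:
q(D, M) = M*(D + (D + M)/(2 + D)) (q(D, M) = (D + (D + M)/(2 + D))*M = M*(D + (D + M)/(2 + D)))
Q(u) = 10 + 5*u (Q(u) = (2 + u)*5 = 10 + 5*u)
-126*Q(q(-4, 2)) = -126*(10 + 5*(2*(2 + (-4)**2 + 3*(-4))/(2 - 4))) = -126*(10 + 5*(2*(2 + 16 - 12)/(-2))) = -126*(10 + 5*(2*(-1/2)*6)) = -126*(10 + 5*(-6)) = -126*(10 - 30) = -126*(-20) = 2520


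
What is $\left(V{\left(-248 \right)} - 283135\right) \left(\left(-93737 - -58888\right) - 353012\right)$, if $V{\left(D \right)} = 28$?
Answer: $109806164127$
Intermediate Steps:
$\left(V{\left(-248 \right)} - 283135\right) \left(\left(-93737 - -58888\right) - 353012\right) = \left(28 - 283135\right) \left(\left(-93737 - -58888\right) - 353012\right) = - 283107 \left(\left(-93737 + 58888\right) - 353012\right) = - 283107 \left(-34849 - 353012\right) = \left(-283107\right) \left(-387861\right) = 109806164127$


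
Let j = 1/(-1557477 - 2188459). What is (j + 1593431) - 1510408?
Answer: 310998844527/3745936 ≈ 83023.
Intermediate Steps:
j = -1/3745936 (j = 1/(-3745936) = -1/3745936 ≈ -2.6696e-7)
(j + 1593431) - 1510408 = (-1/3745936 + 1593431) - 1510408 = 5968890546415/3745936 - 1510408 = 310998844527/3745936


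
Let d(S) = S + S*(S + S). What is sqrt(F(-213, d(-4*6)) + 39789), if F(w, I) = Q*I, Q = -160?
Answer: I*sqrt(140691) ≈ 375.09*I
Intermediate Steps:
d(S) = S + 2*S**2 (d(S) = S + S*(2*S) = S + 2*S**2)
F(w, I) = -160*I
sqrt(F(-213, d(-4*6)) + 39789) = sqrt(-160*(-4*6)*(1 + 2*(-4*6)) + 39789) = sqrt(-(-3840)*(1 + 2*(-24)) + 39789) = sqrt(-(-3840)*(1 - 48) + 39789) = sqrt(-(-3840)*(-47) + 39789) = sqrt(-160*1128 + 39789) = sqrt(-180480 + 39789) = sqrt(-140691) = I*sqrt(140691)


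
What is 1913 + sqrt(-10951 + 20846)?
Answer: 1913 + sqrt(9895) ≈ 2012.5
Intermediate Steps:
1913 + sqrt(-10951 + 20846) = 1913 + sqrt(9895)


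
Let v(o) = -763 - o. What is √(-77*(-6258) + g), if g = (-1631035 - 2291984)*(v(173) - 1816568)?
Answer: √7130103206442 ≈ 2.6702e+6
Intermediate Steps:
g = 7130102724576 (g = (-1631035 - 2291984)*((-763 - 1*173) - 1816568) = -3923019*((-763 - 173) - 1816568) = -3923019*(-936 - 1816568) = -3923019*(-1817504) = 7130102724576)
√(-77*(-6258) + g) = √(-77*(-6258) + 7130102724576) = √(481866 + 7130102724576) = √7130103206442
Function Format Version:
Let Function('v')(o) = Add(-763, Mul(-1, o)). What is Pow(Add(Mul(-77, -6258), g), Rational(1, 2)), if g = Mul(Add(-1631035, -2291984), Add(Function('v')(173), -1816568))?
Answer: Pow(7130103206442, Rational(1, 2)) ≈ 2.6702e+6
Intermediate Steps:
g = 7130102724576 (g = Mul(Add(-1631035, -2291984), Add(Add(-763, Mul(-1, 173)), -1816568)) = Mul(-3923019, Add(Add(-763, -173), -1816568)) = Mul(-3923019, Add(-936, -1816568)) = Mul(-3923019, -1817504) = 7130102724576)
Pow(Add(Mul(-77, -6258), g), Rational(1, 2)) = Pow(Add(Mul(-77, -6258), 7130102724576), Rational(1, 2)) = Pow(Add(481866, 7130102724576), Rational(1, 2)) = Pow(7130103206442, Rational(1, 2))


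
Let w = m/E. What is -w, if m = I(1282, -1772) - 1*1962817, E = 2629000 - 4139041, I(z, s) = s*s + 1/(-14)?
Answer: 16480337/21140574 ≈ 0.77956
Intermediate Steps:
I(z, s) = -1/14 + s² (I(z, s) = s² - 1/14 = -1/14 + s²)
E = -1510041
m = 16480337/14 (m = (-1/14 + (-1772)²) - 1*1962817 = (-1/14 + 3139984) - 1962817 = 43959775/14 - 1962817 = 16480337/14 ≈ 1.1772e+6)
w = -16480337/21140574 (w = (16480337/14)/(-1510041) = (16480337/14)*(-1/1510041) = -16480337/21140574 ≈ -0.77956)
-w = -1*(-16480337/21140574) = 16480337/21140574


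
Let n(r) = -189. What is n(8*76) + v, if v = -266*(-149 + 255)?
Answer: -28385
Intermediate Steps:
v = -28196 (v = -266*106 = -28196)
n(8*76) + v = -189 - 28196 = -28385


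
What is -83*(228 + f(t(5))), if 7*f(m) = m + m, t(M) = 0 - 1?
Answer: -132302/7 ≈ -18900.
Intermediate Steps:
t(M) = -1
f(m) = 2*m/7 (f(m) = (m + m)/7 = (2*m)/7 = 2*m/7)
-83*(228 + f(t(5))) = -83*(228 + (2/7)*(-1)) = -83*(228 - 2/7) = -83*1594/7 = -132302/7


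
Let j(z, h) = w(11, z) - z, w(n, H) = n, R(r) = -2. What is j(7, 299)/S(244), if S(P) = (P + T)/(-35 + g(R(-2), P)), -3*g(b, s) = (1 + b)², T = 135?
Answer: -424/1137 ≈ -0.37291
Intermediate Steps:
g(b, s) = -(1 + b)²/3
j(z, h) = 11 - z
S(P) = -405/106 - 3*P/106 (S(P) = (P + 135)/(-35 - (1 - 2)²/3) = (135 + P)/(-35 - ⅓*(-1)²) = (135 + P)/(-35 - ⅓*1) = (135 + P)/(-35 - ⅓) = (135 + P)/(-106/3) = (135 + P)*(-3/106) = -405/106 - 3*P/106)
j(7, 299)/S(244) = (11 - 1*7)/(-405/106 - 3/106*244) = (11 - 7)/(-405/106 - 366/53) = 4/(-1137/106) = 4*(-106/1137) = -424/1137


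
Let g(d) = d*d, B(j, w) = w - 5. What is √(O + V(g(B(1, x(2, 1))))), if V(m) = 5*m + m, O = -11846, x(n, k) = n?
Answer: 4*I*√737 ≈ 108.59*I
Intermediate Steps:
B(j, w) = -5 + w
g(d) = d²
V(m) = 6*m
√(O + V(g(B(1, x(2, 1))))) = √(-11846 + 6*(-5 + 2)²) = √(-11846 + 6*(-3)²) = √(-11846 + 6*9) = √(-11846 + 54) = √(-11792) = 4*I*√737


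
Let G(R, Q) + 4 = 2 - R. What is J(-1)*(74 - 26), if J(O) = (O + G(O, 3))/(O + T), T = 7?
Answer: -16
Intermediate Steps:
G(R, Q) = -2 - R (G(R, Q) = -4 + (2 - R) = -2 - R)
J(O) = -2/(7 + O) (J(O) = (O + (-2 - O))/(O + 7) = -2/(7 + O))
J(-1)*(74 - 26) = (-2/(7 - 1))*(74 - 26) = -2/6*48 = -2*⅙*48 = -⅓*48 = -16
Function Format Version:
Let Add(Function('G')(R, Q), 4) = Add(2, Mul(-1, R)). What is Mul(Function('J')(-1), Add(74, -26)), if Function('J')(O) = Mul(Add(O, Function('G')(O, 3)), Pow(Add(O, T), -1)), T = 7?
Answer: -16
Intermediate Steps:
Function('G')(R, Q) = Add(-2, Mul(-1, R)) (Function('G')(R, Q) = Add(-4, Add(2, Mul(-1, R))) = Add(-2, Mul(-1, R)))
Function('J')(O) = Mul(-2, Pow(Add(7, O), -1)) (Function('J')(O) = Mul(Add(O, Add(-2, Mul(-1, O))), Pow(Add(O, 7), -1)) = Mul(-2, Pow(Add(7, O), -1)))
Mul(Function('J')(-1), Add(74, -26)) = Mul(Mul(-2, Pow(Add(7, -1), -1)), Add(74, -26)) = Mul(Mul(-2, Pow(6, -1)), 48) = Mul(Mul(-2, Rational(1, 6)), 48) = Mul(Rational(-1, 3), 48) = -16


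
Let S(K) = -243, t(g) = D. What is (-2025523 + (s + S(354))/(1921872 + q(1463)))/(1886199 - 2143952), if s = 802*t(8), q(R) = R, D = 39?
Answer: 779151849634/99149073251 ≈ 7.8584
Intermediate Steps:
t(g) = 39
s = 31278 (s = 802*39 = 31278)
(-2025523 + (s + S(354))/(1921872 + q(1463)))/(1886199 - 2143952) = (-2025523 + (31278 - 243)/(1921872 + 1463))/(1886199 - 2143952) = (-2025523 + 31035/1923335)/(-257753) = (-2025523 + 31035*(1/1923335))*(-1/257753) = (-2025523 + 6207/384667)*(-1/257753) = -779151849634/384667*(-1/257753) = 779151849634/99149073251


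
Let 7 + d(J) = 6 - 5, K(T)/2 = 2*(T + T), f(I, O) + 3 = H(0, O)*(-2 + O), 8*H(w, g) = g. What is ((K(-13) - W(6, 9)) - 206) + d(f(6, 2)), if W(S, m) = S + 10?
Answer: -332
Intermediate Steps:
W(S, m) = 10 + S
H(w, g) = g/8
f(I, O) = -3 + O*(-2 + O)/8 (f(I, O) = -3 + (O/8)*(-2 + O) = -3 + O*(-2 + O)/8)
K(T) = 8*T (K(T) = 2*(2*(T + T)) = 2*(2*(2*T)) = 2*(4*T) = 8*T)
d(J) = -6 (d(J) = -7 + (6 - 5) = -7 + 1 = -6)
((K(-13) - W(6, 9)) - 206) + d(f(6, 2)) = ((8*(-13) - (10 + 6)) - 206) - 6 = ((-104 - 1*16) - 206) - 6 = ((-104 - 16) - 206) - 6 = (-120 - 206) - 6 = -326 - 6 = -332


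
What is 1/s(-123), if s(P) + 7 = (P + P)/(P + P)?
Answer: -1/6 ≈ -0.16667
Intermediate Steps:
s(P) = -6 (s(P) = -7 + (P + P)/(P + P) = -7 + (2*P)/((2*P)) = -7 + (2*P)*(1/(2*P)) = -7 + 1 = -6)
1/s(-123) = 1/(-6) = -1/6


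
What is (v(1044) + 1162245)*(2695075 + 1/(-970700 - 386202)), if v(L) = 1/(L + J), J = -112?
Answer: 3961256249218144846309/1264632664 ≈ 3.1323e+12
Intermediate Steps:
v(L) = 1/(-112 + L) (v(L) = 1/(L - 112) = 1/(-112 + L))
(v(1044) + 1162245)*(2695075 + 1/(-970700 - 386202)) = (1/(-112 + 1044) + 1162245)*(2695075 + 1/(-970700 - 386202)) = (1/932 + 1162245)*(2695075 + 1/(-1356902)) = (1/932 + 1162245)*(2695075 - 1/1356902) = (1083212341/932)*(3656952657649/1356902) = 3961256249218144846309/1264632664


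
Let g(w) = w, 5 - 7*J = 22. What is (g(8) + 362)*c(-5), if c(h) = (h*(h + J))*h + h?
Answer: -493950/7 ≈ -70564.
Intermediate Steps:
J = -17/7 (J = 5/7 - 1/7*22 = 5/7 - 22/7 = -17/7 ≈ -2.4286)
c(h) = h + h**2*(-17/7 + h) (c(h) = (h*(h - 17/7))*h + h = (h*(-17/7 + h))*h + h = h**2*(-17/7 + h) + h = h + h**2*(-17/7 + h))
(g(8) + 362)*c(-5) = (8 + 362)*(-5*(1 + (-5)**2 - 17/7*(-5))) = 370*(-5*(1 + 25 + 85/7)) = 370*(-5*267/7) = 370*(-1335/7) = -493950/7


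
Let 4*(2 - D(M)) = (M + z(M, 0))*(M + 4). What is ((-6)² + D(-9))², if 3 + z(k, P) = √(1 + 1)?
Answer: 4257/8 + 115*√2/2 ≈ 613.44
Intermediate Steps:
z(k, P) = -3 + √2 (z(k, P) = -3 + √(1 + 1) = -3 + √2)
D(M) = 2 - (4 + M)*(-3 + M + √2)/4 (D(M) = 2 - (M + (-3 + √2))*(M + 4)/4 = 2 - (-3 + M + √2)*(4 + M)/4 = 2 - (4 + M)*(-3 + M + √2)/4)
((-6)² + D(-9))² = ((-6)² + (5 - √2 - ¼*(-9) - ¼*(-9)² - ¼*(-9)*√2))² = (36 + (5 - √2 + 9/4 - ¼*81 + 9*√2/4))² = (36 + (5 - √2 + 9/4 - 81/4 + 9*√2/4))² = (36 + (-13 + 5*√2/4))² = (23 + 5*√2/4)²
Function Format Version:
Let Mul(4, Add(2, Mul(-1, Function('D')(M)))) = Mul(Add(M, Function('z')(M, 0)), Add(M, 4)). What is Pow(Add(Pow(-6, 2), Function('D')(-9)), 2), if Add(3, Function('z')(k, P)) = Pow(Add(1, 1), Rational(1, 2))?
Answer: Add(Rational(4257, 8), Mul(Rational(115, 2), Pow(2, Rational(1, 2)))) ≈ 613.44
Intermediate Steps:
Function('z')(k, P) = Add(-3, Pow(2, Rational(1, 2))) (Function('z')(k, P) = Add(-3, Pow(Add(1, 1), Rational(1, 2))) = Add(-3, Pow(2, Rational(1, 2))))
Function('D')(M) = Add(2, Mul(Rational(-1, 4), Add(4, M), Add(-3, M, Pow(2, Rational(1, 2))))) (Function('D')(M) = Add(2, Mul(Rational(-1, 4), Mul(Add(M, Add(-3, Pow(2, Rational(1, 2)))), Add(M, 4)))) = Add(2, Mul(Rational(-1, 4), Mul(Add(-3, M, Pow(2, Rational(1, 2))), Add(4, M)))) = Add(2, Mul(Rational(-1, 4), Mul(Add(4, M), Add(-3, M, Pow(2, Rational(1, 2)))))) = Add(2, Mul(Rational(-1, 4), Add(4, M), Add(-3, M, Pow(2, Rational(1, 2))))))
Pow(Add(Pow(-6, 2), Function('D')(-9)), 2) = Pow(Add(Pow(-6, 2), Add(5, Mul(-1, Pow(2, Rational(1, 2))), Mul(Rational(-1, 4), -9), Mul(Rational(-1, 4), Pow(-9, 2)), Mul(Rational(-1, 4), -9, Pow(2, Rational(1, 2))))), 2) = Pow(Add(36, Add(5, Mul(-1, Pow(2, Rational(1, 2))), Rational(9, 4), Mul(Rational(-1, 4), 81), Mul(Rational(9, 4), Pow(2, Rational(1, 2))))), 2) = Pow(Add(36, Add(5, Mul(-1, Pow(2, Rational(1, 2))), Rational(9, 4), Rational(-81, 4), Mul(Rational(9, 4), Pow(2, Rational(1, 2))))), 2) = Pow(Add(36, Add(-13, Mul(Rational(5, 4), Pow(2, Rational(1, 2))))), 2) = Pow(Add(23, Mul(Rational(5, 4), Pow(2, Rational(1, 2)))), 2)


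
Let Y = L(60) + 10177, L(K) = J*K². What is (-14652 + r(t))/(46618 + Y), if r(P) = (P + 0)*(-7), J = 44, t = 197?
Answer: -16031/215195 ≈ -0.074495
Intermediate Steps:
r(P) = -7*P (r(P) = P*(-7) = -7*P)
L(K) = 44*K²
Y = 168577 (Y = 44*60² + 10177 = 44*3600 + 10177 = 158400 + 10177 = 168577)
(-14652 + r(t))/(46618 + Y) = (-14652 - 7*197)/(46618 + 168577) = (-14652 - 1379)/215195 = -16031*1/215195 = -16031/215195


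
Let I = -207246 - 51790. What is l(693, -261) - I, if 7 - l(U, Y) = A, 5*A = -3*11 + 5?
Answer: 1295243/5 ≈ 2.5905e+5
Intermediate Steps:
A = -28/5 (A = (-3*11 + 5)/5 = (-33 + 5)/5 = (⅕)*(-28) = -28/5 ≈ -5.6000)
I = -259036
l(U, Y) = 63/5 (l(U, Y) = 7 - 1*(-28/5) = 7 + 28/5 = 63/5)
l(693, -261) - I = 63/5 - 1*(-259036) = 63/5 + 259036 = 1295243/5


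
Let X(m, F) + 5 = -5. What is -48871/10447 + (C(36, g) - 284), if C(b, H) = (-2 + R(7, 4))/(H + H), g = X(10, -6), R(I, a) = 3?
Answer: -60326827/208940 ≈ -288.73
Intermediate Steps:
X(m, F) = -10 (X(m, F) = -5 - 5 = -10)
g = -10
C(b, H) = 1/(2*H) (C(b, H) = (-2 + 3)/(H + H) = 1/(2*H))
-48871/10447 + (C(36, g) - 284) = -48871/10447 + ((1/2)/(-10) - 284) = -48871*1/10447 + ((1/2)*(-1/10) - 284) = -48871/10447 + (-1/20 - 284) = -48871/10447 - 5681/20 = -60326827/208940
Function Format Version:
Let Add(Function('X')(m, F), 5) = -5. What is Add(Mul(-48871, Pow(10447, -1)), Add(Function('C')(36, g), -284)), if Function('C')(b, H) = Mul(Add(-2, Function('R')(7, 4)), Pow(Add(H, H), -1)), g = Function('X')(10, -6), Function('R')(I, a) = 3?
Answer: Rational(-60326827, 208940) ≈ -288.73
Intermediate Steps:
Function('X')(m, F) = -10 (Function('X')(m, F) = Add(-5, -5) = -10)
g = -10
Function('C')(b, H) = Mul(Rational(1, 2), Pow(H, -1)) (Function('C')(b, H) = Mul(Add(-2, 3), Pow(Add(H, H), -1)) = Mul(1, Pow(Mul(2, H), -1)) = Mul(1, Mul(Rational(1, 2), Pow(H, -1))) = Mul(Rational(1, 2), Pow(H, -1)))
Add(Mul(-48871, Pow(10447, -1)), Add(Function('C')(36, g), -284)) = Add(Mul(-48871, Pow(10447, -1)), Add(Mul(Rational(1, 2), Pow(-10, -1)), -284)) = Add(Mul(-48871, Rational(1, 10447)), Add(Mul(Rational(1, 2), Rational(-1, 10)), -284)) = Add(Rational(-48871, 10447), Add(Rational(-1, 20), -284)) = Add(Rational(-48871, 10447), Rational(-5681, 20)) = Rational(-60326827, 208940)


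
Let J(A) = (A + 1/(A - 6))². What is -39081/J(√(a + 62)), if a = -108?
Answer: 26054*(-5*I + 6*√46)/(3*(-41*I + 60*√46)) ≈ 870.38 - 19.014*I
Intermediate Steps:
J(A) = (A + 1/(-6 + A))²
-39081/J(√(a + 62)) = -39081*(-6 + √(-108 + 62))²/(1 + (√(-108 + 62))² - 6*√(-108 + 62))² = -39081*(-6 + √(-46))²/(1 + (√(-46))² - 6*I*√46)² = -39081*(-6 + I*√46)²/(1 + (I*√46)² - 6*I*√46)² = -39081*(-6 + I*√46)²/(1 - 46 - 6*I*√46)² = -39081*(-6 + I*√46)²/(-45 - 6*I*√46)²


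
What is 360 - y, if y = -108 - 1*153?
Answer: 621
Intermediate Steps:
y = -261 (y = -108 - 153 = -261)
360 - y = 360 - 1*(-261) = 360 + 261 = 621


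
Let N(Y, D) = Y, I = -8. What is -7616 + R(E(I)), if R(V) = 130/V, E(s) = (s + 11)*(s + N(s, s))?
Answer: -182849/24 ≈ -7618.7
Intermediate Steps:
E(s) = 2*s*(11 + s) (E(s) = (s + 11)*(s + s) = (11 + s)*(2*s) = 2*s*(11 + s))
-7616 + R(E(I)) = -7616 + 130/((2*(-8)*(11 - 8))) = -7616 + 130/((2*(-8)*3)) = -7616 + 130/(-48) = -7616 + 130*(-1/48) = -7616 - 65/24 = -182849/24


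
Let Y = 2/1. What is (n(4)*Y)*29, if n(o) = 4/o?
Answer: 58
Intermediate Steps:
Y = 2 (Y = 2*1 = 2)
(n(4)*Y)*29 = ((4/4)*2)*29 = ((4*(1/4))*2)*29 = (1*2)*29 = 2*29 = 58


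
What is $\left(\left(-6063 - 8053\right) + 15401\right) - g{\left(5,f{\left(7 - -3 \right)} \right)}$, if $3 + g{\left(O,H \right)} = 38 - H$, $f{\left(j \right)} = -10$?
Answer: $1240$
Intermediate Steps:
$g{\left(O,H \right)} = 35 - H$ ($g{\left(O,H \right)} = -3 - \left(-38 + H\right) = 35 - H$)
$\left(\left(-6063 - 8053\right) + 15401\right) - g{\left(5,f{\left(7 - -3 \right)} \right)} = \left(\left(-6063 - 8053\right) + 15401\right) - \left(35 - -10\right) = \left(-14116 + 15401\right) - \left(35 + 10\right) = 1285 - 45 = 1240$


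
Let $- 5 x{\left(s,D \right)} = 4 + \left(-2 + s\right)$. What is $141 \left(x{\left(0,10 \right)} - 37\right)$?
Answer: $- \frac{26367}{5} \approx -5273.4$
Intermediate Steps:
$x{\left(s,D \right)} = - \frac{2}{5} - \frac{s}{5}$ ($x{\left(s,D \right)} = - \frac{4 + \left(-2 + s\right)}{5} = - \frac{2 + s}{5} = - \frac{2}{5} - \frac{s}{5}$)
$141 \left(x{\left(0,10 \right)} - 37\right) = 141 \left(\left(- \frac{2}{5} - 0\right) - 37\right) = 141 \left(\left(- \frac{2}{5} + 0\right) - 37\right) = 141 \left(- \frac{2}{5} - 37\right) = 141 \left(- \frac{187}{5}\right) = - \frac{26367}{5}$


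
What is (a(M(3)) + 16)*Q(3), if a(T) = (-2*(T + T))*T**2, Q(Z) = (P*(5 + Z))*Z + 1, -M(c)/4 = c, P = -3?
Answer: -491888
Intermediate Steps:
M(c) = -4*c
Q(Z) = 1 + Z*(-15 - 3*Z) (Q(Z) = (-3*(5 + Z))*Z + 1 = (-15 - 3*Z)*Z + 1 = Z*(-15 - 3*Z) + 1 = 1 + Z*(-15 - 3*Z))
a(T) = -4*T**3 (a(T) = (-4*T)*T**2 = -4*T**3)
(a(M(3)) + 16)*Q(3) = (-4*(-4*3)**3 + 16)*(1 - 15*3 - 3*3**2) = (-4*(-12)**3 + 16)*(1 - 45 - 3*9) = (-4*(-1728) + 16)*(1 - 45 - 27) = (6912 + 16)*(-71) = 6928*(-71) = -491888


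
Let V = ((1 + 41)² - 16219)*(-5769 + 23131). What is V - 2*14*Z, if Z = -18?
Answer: -250967206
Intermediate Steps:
V = -250967710 (V = (42² - 16219)*17362 = (1764 - 16219)*17362 = -14455*17362 = -250967710)
V - 2*14*Z = -250967710 - 2*14*(-18) = -250967710 - 28*(-18) = -250967710 - 1*(-504) = -250967710 + 504 = -250967206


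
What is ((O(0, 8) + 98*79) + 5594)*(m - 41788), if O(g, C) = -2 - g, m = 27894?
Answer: -185262596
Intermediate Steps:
((O(0, 8) + 98*79) + 5594)*(m - 41788) = (((-2 - 1*0) + 98*79) + 5594)*(27894 - 41788) = (((-2 + 0) + 7742) + 5594)*(-13894) = ((-2 + 7742) + 5594)*(-13894) = (7740 + 5594)*(-13894) = 13334*(-13894) = -185262596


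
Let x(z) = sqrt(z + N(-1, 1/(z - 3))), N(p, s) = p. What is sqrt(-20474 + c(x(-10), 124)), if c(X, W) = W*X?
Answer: sqrt(-20474 + 124*I*sqrt(11)) ≈ 1.437 + 143.09*I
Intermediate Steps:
x(z) = sqrt(-1 + z) (x(z) = sqrt(z - 1) = sqrt(-1 + z))
sqrt(-20474 + c(x(-10), 124)) = sqrt(-20474 + 124*sqrt(-1 - 10)) = sqrt(-20474 + 124*sqrt(-11)) = sqrt(-20474 + 124*(I*sqrt(11))) = sqrt(-20474 + 124*I*sqrt(11))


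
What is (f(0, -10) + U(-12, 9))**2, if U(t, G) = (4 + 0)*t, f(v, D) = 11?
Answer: 1369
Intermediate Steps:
U(t, G) = 4*t
(f(0, -10) + U(-12, 9))**2 = (11 + 4*(-12))**2 = (11 - 48)**2 = (-37)**2 = 1369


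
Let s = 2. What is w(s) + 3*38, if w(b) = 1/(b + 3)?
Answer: 571/5 ≈ 114.20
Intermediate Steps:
w(b) = 1/(3 + b)
w(s) + 3*38 = 1/(3 + 2) + 3*38 = 1/5 + 114 = ⅕ + 114 = 571/5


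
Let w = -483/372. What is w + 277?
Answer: 34187/124 ≈ 275.70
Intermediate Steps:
w = -161/124 (w = -483*1/372 = -161/124 ≈ -1.2984)
w + 277 = -161/124 + 277 = 34187/124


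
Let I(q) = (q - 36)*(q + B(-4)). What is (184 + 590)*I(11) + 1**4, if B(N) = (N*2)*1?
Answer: -58049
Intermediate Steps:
B(N) = 2*N (B(N) = (2*N)*1 = 2*N)
I(q) = (-36 + q)*(-8 + q) (I(q) = (q - 36)*(q + 2*(-4)) = (-36 + q)*(q - 8) = (-36 + q)*(-8 + q))
(184 + 590)*I(11) + 1**4 = (184 + 590)*(288 + 11**2 - 44*11) + 1**4 = 774*(288 + 121 - 484) + 1 = 774*(-75) + 1 = -58050 + 1 = -58049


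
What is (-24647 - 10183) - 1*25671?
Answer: -60501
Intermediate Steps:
(-24647 - 10183) - 1*25671 = -34830 - 25671 = -60501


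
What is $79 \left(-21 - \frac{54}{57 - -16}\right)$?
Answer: $- \frac{125373}{73} \approx -1717.4$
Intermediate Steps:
$79 \left(-21 - \frac{54}{57 - -16}\right) = 79 \left(-21 - \frac{54}{57 + 16}\right) = 79 \left(-21 - \frac{54}{73}\right) = 79 \left(- \frac{1587}{73}\right) = - \frac{125373}{73}$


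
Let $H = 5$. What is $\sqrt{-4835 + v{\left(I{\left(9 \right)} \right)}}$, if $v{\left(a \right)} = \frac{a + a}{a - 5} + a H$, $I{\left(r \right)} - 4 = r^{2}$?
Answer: $\frac{i \sqrt{70526}}{4} \approx 66.392 i$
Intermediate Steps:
$I{\left(r \right)} = 4 + r^{2}$
$v{\left(a \right)} = 5 a + \frac{2 a}{-5 + a}$ ($v{\left(a \right)} = \frac{a + a}{a - 5} + a 5 = \frac{2 a}{-5 + a} + 5 a = 5 a + \frac{2 a}{-5 + a}$)
$\sqrt{-4835 + v{\left(I{\left(9 \right)} \right)}} = \sqrt{-4835 + \frac{\left(4 + 9^{2}\right) \left(-23 + 5 \left(4 + 9^{2}\right)\right)}{-5 + \left(4 + 9^{2}\right)}} = \sqrt{-4835 + \frac{\left(4 + 81\right) \left(-23 + 5 \left(4 + 81\right)\right)}{-5 + \left(4 + 81\right)}} = \sqrt{-4835 + \frac{85 \left(-23 + 5 \cdot 85\right)}{-5 + 85}} = \sqrt{-4835 + \frac{85 \left(-23 + 425\right)}{80}} = \sqrt{-4835 + 85 \cdot \frac{1}{80} \cdot 402} = \sqrt{-4835 + \frac{3417}{8}} = \sqrt{- \frac{35263}{8}} = \frac{i \sqrt{70526}}{4}$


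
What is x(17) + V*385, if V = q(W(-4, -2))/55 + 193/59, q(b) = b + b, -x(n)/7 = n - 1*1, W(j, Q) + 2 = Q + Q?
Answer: 62741/59 ≈ 1063.4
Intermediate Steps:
W(j, Q) = -2 + 2*Q (W(j, Q) = -2 + (Q + Q) = -2 + 2*Q)
x(n) = 7 - 7*n (x(n) = -7*(n - 1*1) = -7*(n - 1) = -7*(-1 + n) = 7 - 7*n)
q(b) = 2*b
V = 9907/3245 (V = (2*(-2 + 2*(-2)))/55 + 193/59 = (2*(-2 - 4))*(1/55) + 193*(1/59) = (2*(-6))*(1/55) + 193/59 = -12*1/55 + 193/59 = -12/55 + 193/59 = 9907/3245 ≈ 3.0530)
x(17) + V*385 = (7 - 7*17) + (9907/3245)*385 = (7 - 119) + 69349/59 = -112 + 69349/59 = 62741/59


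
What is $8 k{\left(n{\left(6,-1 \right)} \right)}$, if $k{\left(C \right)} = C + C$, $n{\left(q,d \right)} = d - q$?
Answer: $-112$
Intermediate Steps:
$k{\left(C \right)} = 2 C$
$8 k{\left(n{\left(6,-1 \right)} \right)} = 8 \cdot 2 \left(-1 - 6\right) = 8 \cdot 2 \left(-7\right) = 8 \left(-14\right) = -112$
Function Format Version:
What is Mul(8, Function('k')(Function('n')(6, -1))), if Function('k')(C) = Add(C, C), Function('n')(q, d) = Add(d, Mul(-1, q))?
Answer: -112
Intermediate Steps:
Function('k')(C) = Mul(2, C)
Mul(8, Function('k')(Function('n')(6, -1))) = Mul(8, Mul(2, Add(-1, Mul(-1, 6)))) = Mul(8, Mul(2, Add(-1, -6))) = Mul(8, Mul(2, -7)) = Mul(8, -14) = -112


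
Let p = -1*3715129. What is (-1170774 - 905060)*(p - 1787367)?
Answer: 11422268281664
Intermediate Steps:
p = -3715129
(-1170774 - 905060)*(p - 1787367) = (-1170774 - 905060)*(-3715129 - 1787367) = -2075834*(-5502496) = 11422268281664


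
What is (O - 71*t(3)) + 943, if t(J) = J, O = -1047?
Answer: -317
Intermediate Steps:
(O - 71*t(3)) + 943 = (-1047 - 71*3) + 943 = (-1047 - 213) + 943 = -1260 + 943 = -317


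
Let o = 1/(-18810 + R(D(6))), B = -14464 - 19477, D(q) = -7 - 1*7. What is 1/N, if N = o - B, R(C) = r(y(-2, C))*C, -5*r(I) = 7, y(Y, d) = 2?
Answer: 93952/3188824827 ≈ 2.9463e-5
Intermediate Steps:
r(I) = -7/5 (r(I) = -⅕*7 = -7/5)
D(q) = -14 (D(q) = -7 - 7 = -14)
R(C) = -7*C/5
B = -33941
o = -5/93952 (o = 1/(-18810 - 7/5*(-14)) = 1/(-18810 + 98/5) = 1/(-93952/5) = -5/93952 ≈ -5.3219e-5)
N = 3188824827/93952 (N = -5/93952 - 1*(-33941) = -5/93952 + 33941 = 3188824827/93952 ≈ 33941.)
1/N = 1/(3188824827/93952) = 93952/3188824827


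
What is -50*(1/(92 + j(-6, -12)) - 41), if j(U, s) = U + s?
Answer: 75825/37 ≈ 2049.3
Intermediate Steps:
-50*(1/(92 + j(-6, -12)) - 41) = -50*(1/(92 + (-6 - 12)) - 41) = -50*(1/(92 - 18) - 41) = -50*(1/74 - 41) = -50*(-3033/74) = 75825/37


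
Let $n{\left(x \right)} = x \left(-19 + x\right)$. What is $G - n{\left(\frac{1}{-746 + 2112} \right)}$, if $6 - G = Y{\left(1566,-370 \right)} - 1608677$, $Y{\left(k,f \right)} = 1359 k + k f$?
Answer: $\frac{111787583957}{1865956} \approx 59909.0$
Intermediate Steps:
$Y{\left(k,f \right)} = 1359 k + f k$
$G = 59909$ ($G = 6 - \left(1566 \left(1359 - 370\right) - 1608677\right) = 6 - \left(1566 \cdot 989 - 1608677\right) = 6 - \left(1548774 - 1608677\right) = 6 - -59903 = 6 + 59903 = 59909$)
$G - n{\left(\frac{1}{-746 + 2112} \right)} = 59909 - \frac{-19 + \frac{1}{-746 + 2112}}{-746 + 2112} = 59909 - \frac{-19 + \frac{1}{1366}}{1366} = 59909 - \frac{1}{1366} \left(- \frac{25953}{1366}\right) = 59909 - - \frac{25953}{1865956} = 59909 + \frac{25953}{1865956} = \frac{111787583957}{1865956}$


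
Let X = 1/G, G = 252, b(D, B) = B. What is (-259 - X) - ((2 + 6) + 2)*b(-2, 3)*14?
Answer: -171109/252 ≈ -679.00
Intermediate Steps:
X = 1/252 ≈ 0.0039683
(-259 - X) - ((2 + 6) + 2)*b(-2, 3)*14 = (-259 - 1*1/252) - ((2 + 6) + 2)*3*14 = (-259 - 1/252) - (8 + 2)*3*14 = -65269/252 - 10*3*14 = -65269/252 - 30*14 = -65269/252 - 1*420 = -65269/252 - 420 = -171109/252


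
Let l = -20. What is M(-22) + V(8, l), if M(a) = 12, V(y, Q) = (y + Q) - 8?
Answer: -8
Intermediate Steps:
V(y, Q) = -8 + Q + y (V(y, Q) = (Q + y) - 8 = -8 + Q + y)
M(-22) + V(8, l) = 12 + (-8 - 20 + 8) = 12 - 20 = -8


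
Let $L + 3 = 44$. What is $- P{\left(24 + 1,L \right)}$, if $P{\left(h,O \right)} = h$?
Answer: $-25$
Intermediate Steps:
$L = 41$ ($L = -3 + 44 = 41$)
$- P{\left(24 + 1,L \right)} = - (24 + 1) = \left(-1\right) 25 = -25$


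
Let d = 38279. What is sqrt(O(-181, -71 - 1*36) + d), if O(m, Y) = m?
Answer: sqrt(38098) ≈ 195.19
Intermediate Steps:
sqrt(O(-181, -71 - 1*36) + d) = sqrt(-181 + 38279) = sqrt(38098)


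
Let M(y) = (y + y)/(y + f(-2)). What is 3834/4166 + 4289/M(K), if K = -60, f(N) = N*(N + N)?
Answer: 116199341/62490 ≈ 1859.5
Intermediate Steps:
f(N) = 2*N² (f(N) = N*(2*N) = 2*N²)
M(y) = 2*y/(8 + y) (M(y) = (y + y)/(y + 2*(-2)²) = (2*y)/(y + 2*4) = (2*y)/(y + 8) = (2*y)/(8 + y) = 2*y/(8 + y))
3834/4166 + 4289/M(K) = 3834/4166 + 4289/((2*(-60)/(8 - 60))) = 3834*(1/4166) + 4289/((2*(-60)/(-52))) = 1917/2083 + 4289/((2*(-60)*(-1/52))) = 1917/2083 + 4289/(30/13) = 1917/2083 + 4289*(13/30) = 1917/2083 + 55757/30 = 116199341/62490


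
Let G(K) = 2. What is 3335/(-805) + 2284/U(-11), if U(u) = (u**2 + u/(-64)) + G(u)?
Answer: 794625/55181 ≈ 14.400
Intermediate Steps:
U(u) = 2 + u**2 - u/64 (U(u) = (u**2 + u/(-64)) + 2 = (u**2 - u/64) + 2 = 2 + u**2 - u/64)
3335/(-805) + 2284/U(-11) = 3335/(-805) + 2284/(2 + (-11)**2 - 1/64*(-11)) = 3335*(-1/805) + 2284/(2 + 121 + 11/64) = -29/7 + 2284/(7883/64) = -29/7 + 2284*(64/7883) = -29/7 + 146176/7883 = 794625/55181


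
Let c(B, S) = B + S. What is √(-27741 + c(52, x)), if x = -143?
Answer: 14*I*√142 ≈ 166.83*I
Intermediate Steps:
√(-27741 + c(52, x)) = √(-27741 + (52 - 143)) = √(-27741 - 91) = √(-27832) = 14*I*√142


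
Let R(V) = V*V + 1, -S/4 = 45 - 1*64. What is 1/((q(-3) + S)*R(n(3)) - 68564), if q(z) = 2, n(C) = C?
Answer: -1/67784 ≈ -1.4753e-5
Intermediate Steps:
S = 76 (S = -4*(45 - 1*64) = -4*(45 - 64) = -4*(-19) = 76)
R(V) = 1 + V² (R(V) = V² + 1 = 1 + V²)
1/((q(-3) + S)*R(n(3)) - 68564) = 1/((2 + 76)*(1 + 3²) - 68564) = 1/(78*(1 + 9) - 68564) = 1/(78*10 - 68564) = 1/(780 - 68564) = 1/(-67784) = -1/67784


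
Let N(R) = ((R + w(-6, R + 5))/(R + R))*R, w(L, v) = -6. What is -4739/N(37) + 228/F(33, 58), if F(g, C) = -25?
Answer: -244018/775 ≈ -314.86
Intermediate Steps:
N(R) = -3 + R/2 (N(R) = ((R - 6)/(R + R))*R = ((-6 + R)/((2*R)))*R = ((-6 + R)*(1/(2*R)))*R = ((-6 + R)/(2*R))*R = -3 + R/2)
-4739/N(37) + 228/F(33, 58) = -4739/(-3 + (1/2)*37) + 228/(-25) = -4739/(-3 + 37/2) + 228*(-1/25) = -4739/31/2 - 228/25 = -4739*2/31 - 228/25 = -9478/31 - 228/25 = -244018/775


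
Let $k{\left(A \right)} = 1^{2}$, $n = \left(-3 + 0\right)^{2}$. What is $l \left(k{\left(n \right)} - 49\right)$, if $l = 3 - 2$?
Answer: $-48$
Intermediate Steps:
$n = 9$ ($n = \left(-3\right)^{2} = 9$)
$l = 1$ ($l = 3 - 2 = 1$)
$k{\left(A \right)} = 1$
$l \left(k{\left(n \right)} - 49\right) = 1 \left(1 - 49\right) = 1 \left(-48\right) = -48$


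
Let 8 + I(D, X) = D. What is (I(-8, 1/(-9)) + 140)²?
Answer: 15376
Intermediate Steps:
I(D, X) = -8 + D
(I(-8, 1/(-9)) + 140)² = ((-8 - 8) + 140)² = (-16 + 140)² = 124² = 15376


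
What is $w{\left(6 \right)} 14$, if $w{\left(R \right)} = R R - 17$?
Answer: $266$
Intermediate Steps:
$w{\left(R \right)} = -17 + R^{2}$ ($w{\left(R \right)} = R^{2} - 17 = -17 + R^{2}$)
$w{\left(6 \right)} 14 = \left(-17 + 6^{2}\right) 14 = \left(-17 + 36\right) 14 = 19 \cdot 14 = 266$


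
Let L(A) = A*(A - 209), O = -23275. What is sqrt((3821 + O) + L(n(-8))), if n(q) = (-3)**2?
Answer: I*sqrt(21254) ≈ 145.79*I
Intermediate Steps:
n(q) = 9
L(A) = A*(-209 + A)
sqrt((3821 + O) + L(n(-8))) = sqrt((3821 - 23275) + 9*(-209 + 9)) = sqrt(-19454 + 9*(-200)) = sqrt(-19454 - 1800) = sqrt(-21254) = I*sqrt(21254)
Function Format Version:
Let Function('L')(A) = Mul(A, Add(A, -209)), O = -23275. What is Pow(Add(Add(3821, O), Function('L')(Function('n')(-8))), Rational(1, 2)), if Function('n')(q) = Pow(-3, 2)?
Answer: Mul(I, Pow(21254, Rational(1, 2))) ≈ Mul(145.79, I)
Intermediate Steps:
Function('n')(q) = 9
Function('L')(A) = Mul(A, Add(-209, A))
Pow(Add(Add(3821, O), Function('L')(Function('n')(-8))), Rational(1, 2)) = Pow(Add(Add(3821, -23275), Mul(9, Add(-209, 9))), Rational(1, 2)) = Pow(Add(-19454, Mul(9, -200)), Rational(1, 2)) = Pow(Add(-19454, -1800), Rational(1, 2)) = Pow(-21254, Rational(1, 2)) = Mul(I, Pow(21254, Rational(1, 2)))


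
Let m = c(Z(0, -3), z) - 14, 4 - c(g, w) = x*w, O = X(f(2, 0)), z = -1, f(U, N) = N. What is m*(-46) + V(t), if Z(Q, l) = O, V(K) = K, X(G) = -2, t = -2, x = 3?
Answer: 320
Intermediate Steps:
O = -2
Z(Q, l) = -2
c(g, w) = 4 - 3*w
m = -7 (m = (4 - 3*(-1)) - 14 = (4 + 3) - 14 = 7 - 14 = -7)
m*(-46) + V(t) = -7*(-46) - 2 = 322 - 2 = 320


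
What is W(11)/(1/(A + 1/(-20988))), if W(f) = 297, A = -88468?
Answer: -5570299155/212 ≈ -2.6275e+7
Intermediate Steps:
W(11)/(1/(A + 1/(-20988))) = 297/(1/(-88468 + 1/(-20988))) = 297/(1/(-88468 - 1/20988)) = 297/(1/(-1856766385/20988)) = 297/(-20988/1856766385) = 297*(-1856766385/20988) = -5570299155/212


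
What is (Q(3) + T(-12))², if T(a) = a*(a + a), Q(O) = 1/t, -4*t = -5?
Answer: 2085136/25 ≈ 83406.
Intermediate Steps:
t = 5/4 (t = -¼*(-5) = 5/4 ≈ 1.2500)
Q(O) = ⅘ (Q(O) = 1/(5/4) = ⅘)
T(a) = 2*a² (T(a) = a*(2*a) = 2*a²)
(Q(3) + T(-12))² = (⅘ + 2*(-12)²)² = (⅘ + 2*144)² = (⅘ + 288)² = (1444/5)² = 2085136/25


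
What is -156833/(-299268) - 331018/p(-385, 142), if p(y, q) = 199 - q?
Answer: -1737792199/299268 ≈ -5806.8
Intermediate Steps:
-156833/(-299268) - 331018/p(-385, 142) = -156833/(-299268) - 331018/(199 - 1*142) = -156833*(-1/299268) - 331018/(199 - 142) = 156833/299268 - 331018/57 = 156833/299268 - 331018*1/57 = 156833/299268 - 17422/3 = -1737792199/299268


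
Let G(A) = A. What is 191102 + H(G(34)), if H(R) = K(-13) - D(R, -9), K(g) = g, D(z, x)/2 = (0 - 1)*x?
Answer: 191071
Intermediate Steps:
D(z, x) = -2*x (D(z, x) = 2*((0 - 1)*x) = 2*(-x) = -2*x)
H(R) = -31 (H(R) = -13 - (-2)*(-9) = -13 - 1*18 = -13 - 18 = -31)
191102 + H(G(34)) = 191102 - 31 = 191071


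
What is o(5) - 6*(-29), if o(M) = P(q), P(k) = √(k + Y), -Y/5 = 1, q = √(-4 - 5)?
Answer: 174 + √(-5 + 3*I) ≈ 174.64 + 2.3271*I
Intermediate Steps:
q = 3*I (q = √(-9) = 3*I ≈ 3.0*I)
Y = -5 (Y = -5*1 = -5)
P(k) = √(-5 + k) (P(k) = √(k - 5) = √(-5 + k))
o(M) = √(-5 + 3*I)
o(5) - 6*(-29) = √(-5 + 3*I) - 6*(-29) = √(-5 + 3*I) + 174 = 174 + √(-5 + 3*I)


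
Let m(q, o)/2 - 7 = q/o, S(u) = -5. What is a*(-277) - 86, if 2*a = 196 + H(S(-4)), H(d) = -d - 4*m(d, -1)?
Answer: -29257/2 ≈ -14629.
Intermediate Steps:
m(q, o) = 14 + 2*q/o (m(q, o) = 14 + 2*(q/o) = 14 + 2*q/o)
H(d) = -56 + 7*d (H(d) = -d - 4*(14 + 2*d/(-1)) = -d - 4*(14 + 2*d*(-1)) = -d - 4*(14 - 2*d) = -d + (-56 + 8*d) = -56 + 7*d)
a = 105/2 (a = (196 + (-56 + 7*(-5)))/2 = (196 + (-56 - 35))/2 = (196 - 91)/2 = (1/2)*105 = 105/2 ≈ 52.500)
a*(-277) - 86 = (105/2)*(-277) - 86 = -29085/2 - 86 = -29257/2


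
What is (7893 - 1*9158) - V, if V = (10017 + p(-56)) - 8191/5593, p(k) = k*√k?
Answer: -63092035/5593 + 112*I*√14 ≈ -11281.0 + 419.07*I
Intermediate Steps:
p(k) = k^(3/2)
V = 56016890/5593 - 112*I*√14 (V = (10017 + (-56)^(3/2)) - 8191/5593 = (10017 - 112*I*√14) - 8191*1/5593 = (10017 - 112*I*√14) - 8191/5593 = 56016890/5593 - 112*I*√14 ≈ 10016.0 - 419.07*I)
(7893 - 1*9158) - V = (7893 - 1*9158) - (56016890/5593 - 112*I*√14) = (7893 - 9158) + (-56016890/5593 + 112*I*√14) = -1265 + (-56016890/5593 + 112*I*√14) = -63092035/5593 + 112*I*√14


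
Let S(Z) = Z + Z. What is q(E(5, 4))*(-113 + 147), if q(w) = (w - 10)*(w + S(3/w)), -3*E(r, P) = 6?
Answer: 2040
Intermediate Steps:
E(r, P) = -2 (E(r, P) = -1/3*6 = -2)
S(Z) = 2*Z
q(w) = (-10 + w)*(w + 6/w) (q(w) = (w - 10)*(w + 2*(3/w)) = (-10 + w)*(w + 6/w))
q(E(5, 4))*(-113 + 147) = (6 + (-2)**2 - 60/(-2) - 10*(-2))*(-113 + 147) = (6 + 4 - 60*(-1/2) + 20)*34 = (6 + 4 + 30 + 20)*34 = 60*34 = 2040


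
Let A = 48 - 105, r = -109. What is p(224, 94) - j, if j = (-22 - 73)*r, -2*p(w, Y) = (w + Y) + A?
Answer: -20971/2 ≈ -10486.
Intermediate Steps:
A = -57
p(w, Y) = 57/2 - Y/2 - w/2 (p(w, Y) = -((w + Y) - 57)/2 = -((Y + w) - 57)/2 = -(-57 + Y + w)/2 = 57/2 - Y/2 - w/2)
j = 10355 (j = (-22 - 73)*(-109) = -95*(-109) = 10355)
p(224, 94) - j = (57/2 - ½*94 - ½*224) - 1*10355 = (57/2 - 47 - 112) - 10355 = -261/2 - 10355 = -20971/2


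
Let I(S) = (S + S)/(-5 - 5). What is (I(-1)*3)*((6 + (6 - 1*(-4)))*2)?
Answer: 96/5 ≈ 19.200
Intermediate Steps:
I(S) = -S/5 (I(S) = (2*S)/(-10) = (2*S)*(-⅒) = -S/5)
(I(-1)*3)*((6 + (6 - 1*(-4)))*2) = (-⅕*(-1)*3)*((6 + (6 - 1*(-4)))*2) = ((⅕)*3)*((6 + (6 + 4))*2) = 3*((6 + 10)*2)/5 = 3*(16*2)/5 = (⅗)*32 = 96/5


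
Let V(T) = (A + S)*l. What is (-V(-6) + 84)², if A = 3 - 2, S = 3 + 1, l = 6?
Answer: 2916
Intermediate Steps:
S = 4
A = 1
V(T) = 30 (V(T) = (1 + 4)*6 = 5*6 = 30)
(-V(-6) + 84)² = (-1*30 + 84)² = (-30 + 84)² = 54² = 2916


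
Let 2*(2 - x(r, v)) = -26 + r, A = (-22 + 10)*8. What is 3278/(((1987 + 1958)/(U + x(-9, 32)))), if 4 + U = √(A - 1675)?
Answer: 50809/3945 + 3278*I*√1771/3945 ≈ 12.879 + 34.968*I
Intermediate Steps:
A = -96 (A = -12*8 = -96)
x(r, v) = 15 - r/2 (x(r, v) = 2 - (-26 + r)/2 = 2 + (13 - r/2) = 15 - r/2)
U = -4 + I*√1771 (U = -4 + √(-96 - 1675) = -4 + √(-1771) = -4 + I*√1771 ≈ -4.0 + 42.083*I)
3278/(((1987 + 1958)/(U + x(-9, 32)))) = 3278/(((1987 + 1958)/((-4 + I*√1771) + (15 - ½*(-9))))) = 3278/((3945/((-4 + I*√1771) + (15 + 9/2)))) = 3278/((3945/((-4 + I*√1771) + 39/2))) = 3278/((3945/(31/2 + I*√1771))) = 3278*(31/7890 + I*√1771/3945) = 50809/3945 + 3278*I*√1771/3945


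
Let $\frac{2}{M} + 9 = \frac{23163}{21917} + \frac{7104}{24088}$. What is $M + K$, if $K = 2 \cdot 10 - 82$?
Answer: $- \frac{2244627943}{36051621} \approx -62.261$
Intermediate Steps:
$K = -62$ ($K = 20 - 82 = -62$)
$M = - \frac{9427441}{36051621}$ ($M = \frac{2}{-9 + \left(\frac{23163}{21917} + \frac{7104}{24088}\right)} = \frac{2}{-9 + \left(23163 \cdot \frac{1}{21917} + 7104 \cdot \frac{1}{24088}\right)} = \frac{2}{-9 + \left(\frac{3309}{3131} + \frac{888}{3011}\right)} = \frac{2}{-9 + \frac{12743727}{9427441}} = \frac{2}{- \frac{72103242}{9427441}} = 2 \left(- \frac{9427441}{72103242}\right) = - \frac{9427441}{36051621} \approx -0.2615$)
$M + K = - \frac{9427441}{36051621} - 62 = - \frac{2244627943}{36051621}$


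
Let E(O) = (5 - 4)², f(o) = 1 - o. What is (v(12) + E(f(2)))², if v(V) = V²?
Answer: 21025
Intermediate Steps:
E(O) = 1 (E(O) = 1² = 1)
(v(12) + E(f(2)))² = (12² + 1)² = (144 + 1)² = 145² = 21025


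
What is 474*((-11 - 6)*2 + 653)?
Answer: 293406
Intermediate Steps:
474*((-11 - 6)*2 + 653) = 474*(-17*2 + 653) = 474*(-34 + 653) = 474*619 = 293406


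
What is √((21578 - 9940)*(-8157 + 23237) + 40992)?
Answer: 4*√10971377 ≈ 13249.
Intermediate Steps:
√((21578 - 9940)*(-8157 + 23237) + 40992) = √(11638*15080 + 40992) = √(175501040 + 40992) = √175542032 = 4*√10971377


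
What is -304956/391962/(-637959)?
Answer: 16942/13891982531 ≈ 1.2196e-6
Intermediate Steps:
-304956/391962/(-637959) = -304956*1/391962*(-1/637959) = -50826/65327*(-1/637959) = 16942/13891982531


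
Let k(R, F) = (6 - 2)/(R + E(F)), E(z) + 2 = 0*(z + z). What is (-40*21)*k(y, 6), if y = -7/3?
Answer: 10080/13 ≈ 775.38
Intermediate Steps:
y = -7/3 ≈ -2.3333
E(z) = -2 (E(z) = -2 + 0*(z + z) = -2 + 0*(2*z) = -2 + 0 = -2)
k(R, F) = 4/(-2 + R) (k(R, F) = (6 - 2)/(R - 2) = 4/(-2 + R))
(-40*21)*k(y, 6) = (-40*21)*(4/(-2 - 7/3)) = -3360/(-13/3) = -3360*(-3)/13 = -840*(-12/13) = 10080/13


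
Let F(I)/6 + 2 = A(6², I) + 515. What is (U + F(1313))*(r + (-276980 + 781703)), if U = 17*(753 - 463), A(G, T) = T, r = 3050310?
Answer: 56475254238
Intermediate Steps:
F(I) = 3078 + 6*I (F(I) = -12 + 6*(I + 515) = -12 + 6*(515 + I) = -12 + (3090 + 6*I) = 3078 + 6*I)
U = 4930 (U = 17*290 = 4930)
(U + F(1313))*(r + (-276980 + 781703)) = (4930 + (3078 + 6*1313))*(3050310 + (-276980 + 781703)) = (4930 + (3078 + 7878))*(3050310 + 504723) = (4930 + 10956)*3555033 = 15886*3555033 = 56475254238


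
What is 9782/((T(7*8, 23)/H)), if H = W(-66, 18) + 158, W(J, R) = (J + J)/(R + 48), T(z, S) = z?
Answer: 190749/7 ≈ 27250.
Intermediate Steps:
W(J, R) = 2*J/(48 + R) (W(J, R) = (2*J)/(48 + R) = 2*J/(48 + R))
H = 156 (H = 2*(-66)/(48 + 18) + 158 = 2*(-66)/66 + 158 = 2*(-66)*(1/66) + 158 = -2 + 158 = 156)
9782/((T(7*8, 23)/H)) = 9782/(((7*8)/156)) = 9782/((56*(1/156))) = 9782/(14/39) = 9782*(39/14) = 190749/7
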